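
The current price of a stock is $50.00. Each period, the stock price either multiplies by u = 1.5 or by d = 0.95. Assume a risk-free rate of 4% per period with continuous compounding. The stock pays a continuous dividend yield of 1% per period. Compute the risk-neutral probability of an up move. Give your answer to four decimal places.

Per-period risk-free factor R = e^0.04 = 1.0408; dividend-adjusted growth = e^(0.04−0.01) = 1.0305.
Risk-neutral probability p = (1.0305 − 0.95)/(1.5 − 0.95) = 0.0805/0.5500 = 0.1463

p = 0.1463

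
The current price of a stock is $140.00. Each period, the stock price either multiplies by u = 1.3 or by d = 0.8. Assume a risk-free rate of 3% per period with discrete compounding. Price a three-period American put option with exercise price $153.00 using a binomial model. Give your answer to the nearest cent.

$26.39

Risk-neutral probability p = (1 + 0.03 − 0.8)/(1.3 − 0.8) = 0.2300/0.5000 = 0.4600
Terminal stock prices: S_uuu = 307.6, S_uud = 189.3, S_udd = 116.5, S_ddd = 71.68
Terminal payoffs (K − S): max(-154.6, 0) = 0, max(-36.28, 0) = 0, max(36.52, 0) = 36.52, max(81.32, 0) = 81.32
Node uu (S = 236.6): continuation = 1/1.03·[0.4600·0.0000 + 0.5400·0.0000] = 0.0000; exercise value = 0.0000 ≤ continuation, so V_uu = 0.0000
Node ud (S = 145.6): continuation = 1/1.03·[0.4600·0.0000 + 0.5400·36.5200] = 19.1464; exercise value = 7.4000 ≤ continuation, so V_ud = 19.1464
Node dd (S = 89.6): continuation = 1/1.03·[0.4600·36.5200 + 0.5400·81.3200] = 58.9437; exercise value = 63.4000 > continuation, so V_dd = 63.4000 (exercise)
Node u (S = 182): continuation = 1/1.03·[0.4600·0.0000 + 0.5400·19.1464] = 10.0379; exercise value = 0.0000 ≤ continuation, so V_u = 10.0379
Node d (S = 112): continuation = 1/1.03·[0.4600·19.1464 + 0.5400·63.4000] = 41.7897; exercise value = 41.0000 ≤ continuation, so V_d = 41.7897
Node 0 (S = 140): continuation = 1/1.03·[0.4600·10.0379 + 0.5400·41.7897] = 26.3921; exercise value = 13.0000 ≤ continuation, so V_0 = 26.3921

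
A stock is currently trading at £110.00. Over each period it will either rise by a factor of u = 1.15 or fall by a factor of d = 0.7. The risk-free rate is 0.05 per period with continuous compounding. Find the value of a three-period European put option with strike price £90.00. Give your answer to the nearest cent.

£3.19

Risk-neutral probability p = (e^0.05 − 0.7)/(1.15 − 0.7) = 0.3513/0.4500 = 0.7806
Terminal stock prices: S_uuu = 167.3, S_uud = 101.8, S_udd = 61.98, S_ddd = 37.73
Terminal payoffs (K − S): max(-77.3, 0) = 0, max(-11.83, 0) = 0, max(28.02, 0) = 28.02, max(52.27, 0) = 52.27
Node uu (S = 145.5): V_uu = e^(−0.05)·[0.7806·0.0000 + 0.2194·0.0000] = 0.0000
Node ud (S = 88.55): V_ud = e^(−0.05)·[0.7806·0.0000 + 0.2194·28.0150] = 5.8467
Node dd (S = 53.9): V_dd = e^(−0.05)·[0.7806·28.0150 + 0.2194·52.2700] = 31.7106
Node u (S = 126.5): V_u = e^(−0.05)·[0.7806·0.0000 + 0.2194·5.8467] = 1.2202
Node d (S = 77): V_d = e^(−0.05)·[0.7806·5.8467 + 0.2194·31.7106] = 10.9593
Node 0 (S = 110): V_0 = e^(−0.05)·[0.7806·1.2202 + 0.2194·10.9593] = 3.1932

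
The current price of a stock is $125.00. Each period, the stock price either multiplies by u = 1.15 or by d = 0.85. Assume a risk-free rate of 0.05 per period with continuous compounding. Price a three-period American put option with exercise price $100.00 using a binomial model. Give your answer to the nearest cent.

Risk-neutral probability p = (e^0.05 − 0.85)/(1.15 − 0.85) = 0.2013/0.3000 = 0.6709
Terminal stock prices: S_uuu = 190.1, S_uud = 140.5, S_udd = 103.9, S_ddd = 76.77
Terminal payoffs (K − S): max(-90.11, 0) = 0, max(-40.52, 0) = 0, max(-3.859, 0) = 0, max(23.23, 0) = 23.23
Node uu (S = 165.3): continuation = e^(−0.05)·[0.6709·0.0000 + 0.3291·0.0000] = 0.0000; exercise value = 0.0000 ≤ continuation, so V_uu = 0.0000
Node ud (S = 122.2): continuation = e^(−0.05)·[0.6709·0.0000 + 0.3291·0.0000] = 0.0000; exercise value = 0.0000 ≤ continuation, so V_ud = 0.0000
Node dd (S = 90.31): continuation = e^(−0.05)·[0.6709·0.0000 + 0.3291·23.2344] = 7.2734; exercise value = 9.6875 > continuation, so V_dd = 9.6875 (exercise)
Node u (S = 143.8): continuation = e^(−0.05)·[0.6709·0.0000 + 0.3291·0.0000] = 0.0000; exercise value = 0.0000 ≤ continuation, so V_u = 0.0000
Node d (S = 106.2): continuation = e^(−0.05)·[0.6709·0.0000 + 0.3291·9.6875] = 3.0326; exercise value = 0.0000 ≤ continuation, so V_d = 3.0326
Node 0 (S = 125): continuation = e^(−0.05)·[0.6709·0.0000 + 0.3291·3.0326] = 0.9494; exercise value = 0.0000 ≤ continuation, so V_0 = 0.9494

$0.95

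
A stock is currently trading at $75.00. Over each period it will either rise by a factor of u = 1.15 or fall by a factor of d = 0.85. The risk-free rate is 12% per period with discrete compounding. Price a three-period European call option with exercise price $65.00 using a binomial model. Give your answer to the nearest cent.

Risk-neutral probability p = (1 + 0.12 − 0.85)/(1.15 − 0.85) = 0.2700/0.3000 = 0.9000
Terminal stock prices: S_uuu = 114.1, S_uud = 84.31, S_udd = 62.32, S_ddd = 46.06
Terminal payoffs (S − K): max(49.07, 0) = 49.07, max(19.31, 0) = 19.31, max(-2.684, 0) = 0, max(-18.94, 0) = 0
Node uu (S = 99.19): V_uu = 1/1.12·[0.9000·49.0656 + 0.1000·19.3094] = 41.1518
Node ud (S = 73.31): V_ud = 1/1.12·[0.9000·19.3094 + 0.1000·0.0000] = 15.5165
Node dd (S = 54.19): V_dd = 1/1.12·[0.9000·0.0000 + 0.1000·0.0000] = 0.0000
Node u (S = 86.25): V_u = 1/1.12·[0.9000·41.1518 + 0.1000·15.5165] = 34.4538
Node d (S = 63.75): V_d = 1/1.12·[0.9000·15.5165 + 0.1000·0.0000] = 12.4686
Node 0 (S = 75): V_0 = 1/1.12·[0.9000·34.4538 + 0.1000·12.4686] = 28.7994

$28.80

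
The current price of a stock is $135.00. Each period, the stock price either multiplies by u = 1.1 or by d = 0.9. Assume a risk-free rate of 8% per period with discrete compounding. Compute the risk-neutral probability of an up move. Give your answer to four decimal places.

p = 0.9000

Risk-neutral probability p = (1 + 0.08 − 0.9)/(1.1 − 0.9) = 0.1800/0.2000 = 0.9000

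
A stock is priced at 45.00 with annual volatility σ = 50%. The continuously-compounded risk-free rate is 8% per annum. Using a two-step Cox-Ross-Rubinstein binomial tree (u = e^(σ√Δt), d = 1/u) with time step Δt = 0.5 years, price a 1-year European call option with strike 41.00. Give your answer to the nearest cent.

12.05

CRR parameters: u = e^(σ√Δt) = e^(0.5·√0.5) = 1.4241, d = 1/u = 0.7022
Per-period rate: rΔt = 0.08·0.5 = 0.04, so R = e^0.04 = 1.0408
Risk-neutral probability p = (e^0.04 − 0.7022)/(1.4241 − 0.7022) = 0.3386/0.7219 = 0.4691
Terminal stock prices: S_uu = 91.27, S_ud = 45, S_dd = 22.19
Terminal payoffs (S − K): max(50.27, 0) = 50.27, max(4, 0) = 4, max(-18.81, 0) = 0
Node u (S = 64.09): V_u = e^(−0.04)·[0.4691·50.2652 + 0.5309·4.0000] = 24.6930
Node d (S = 31.6): V_d = e^(−0.04)·[0.4691·4.0000 + 0.5309·0.0000] = 1.8026
Node 0 (S = 45): V_0 = e^(−0.04)·[0.4691·24.6930 + 0.5309·1.8026] = 12.0477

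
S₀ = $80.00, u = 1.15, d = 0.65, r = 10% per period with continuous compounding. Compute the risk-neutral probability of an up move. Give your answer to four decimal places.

Risk-neutral probability p = (e^0.1 − 0.65)/(1.15 − 0.65) = 0.4552/0.5000 = 0.9103

p = 0.9103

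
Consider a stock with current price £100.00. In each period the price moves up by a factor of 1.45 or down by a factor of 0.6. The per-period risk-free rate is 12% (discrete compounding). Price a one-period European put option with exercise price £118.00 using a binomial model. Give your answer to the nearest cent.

£20.11

Risk-neutral probability p = (1 + 0.12 − 0.6)/(1.45 − 0.6) = 0.5200/0.8500 = 0.6118
Terminal stock prices: S_u = 145, S_d = 60
Terminal payoffs (K − S): max(-27, 0) = 0, max(58, 0) = 58
Node 0 (S = 100): V_0 = 1/1.12·[0.6118·0.0000 + 0.3882·58.0000] = 20.1050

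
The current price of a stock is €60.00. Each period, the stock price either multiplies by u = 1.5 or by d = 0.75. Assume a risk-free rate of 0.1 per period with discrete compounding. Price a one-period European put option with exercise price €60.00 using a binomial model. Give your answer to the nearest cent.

€7.27

Risk-neutral probability p = (1 + 0.1 − 0.75)/(1.5 − 0.75) = 0.3500/0.7500 = 0.4667
Terminal stock prices: S_u = 90, S_d = 45
Terminal payoffs (K − S): max(-30, 0) = 0, max(15, 0) = 15
Node 0 (S = 60): V_0 = 1/1.1·[0.4667·0.0000 + 0.5333·15.0000] = 7.2727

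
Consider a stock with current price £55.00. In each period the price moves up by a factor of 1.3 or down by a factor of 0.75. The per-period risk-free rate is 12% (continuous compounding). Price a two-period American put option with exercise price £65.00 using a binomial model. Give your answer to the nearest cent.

Risk-neutral probability p = (e^0.12 − 0.75)/(1.3 − 0.75) = 0.3775/0.5500 = 0.6864
Terminal stock prices: S_uu = 92.95, S_ud = 53.62, S_dd = 30.94
Terminal payoffs (K − S): max(-27.95, 0) = 0, max(11.38, 0) = 11.38, max(34.06, 0) = 34.06
Node u (S = 71.5): continuation = e^(−0.12)·[0.6864·0.0000 + 0.3136·11.3750] = 3.1642; exercise value = 0.0000 ≤ continuation, so V_u = 3.1642
Node d (S = 41.25): continuation = e^(−0.12)·[0.6864·11.3750 + 0.3136·34.0625] = 16.3998; exercise value = 23.7500 > continuation, so V_d = 23.7500 (exercise)
Node 0 (S = 55): continuation = e^(−0.12)·[0.6864·3.1642 + 0.3136·23.7500] = 8.5329; exercise value = 10.0000 > continuation, so V_0 = 10.0000 (exercise)

£10.00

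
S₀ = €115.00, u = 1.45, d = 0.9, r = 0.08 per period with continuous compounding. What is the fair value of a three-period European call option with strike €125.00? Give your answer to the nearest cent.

€26.27

Risk-neutral probability p = (e^0.08 − 0.9)/(1.45 − 0.9) = 0.1833/0.5500 = 0.3332
Terminal stock prices: S_uuu = 350.6, S_uud = 217.6, S_udd = 135.1, S_ddd = 83.84
Terminal payoffs (S − K): max(225.6, 0) = 225.6, max(92.61, 0) = 92.61, max(10.07, 0) = 10.07, max(-41.16, 0) = 0
Node uu (S = 241.8): V_uu = e^(−0.08)·[0.3332·225.5919 + 0.6668·92.6087] = 126.3980
Node ud (S = 150.1): V_ud = e^(−0.08)·[0.3332·92.6087 + 0.6668·10.0675] = 34.6855
Node dd (S = 93.15): V_dd = e^(−0.08)·[0.3332·10.0675 + 0.6668·0.0000] = 3.0970
Node u (S = 166.8): V_u = e^(−0.08)·[0.3332·126.3980 + 0.6668·34.6855] = 60.2320
Node d (S = 103.5): V_d = e^(−0.08)·[0.3332·34.6855 + 0.6668·3.0970] = 12.5764
Node 0 (S = 115): V_0 = e^(−0.08)·[0.3332·60.2320 + 0.6668·12.5764] = 26.2697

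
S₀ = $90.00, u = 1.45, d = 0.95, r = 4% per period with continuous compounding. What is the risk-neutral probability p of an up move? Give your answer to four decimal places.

p = 0.1816

Risk-neutral probability p = (e^0.04 − 0.95)/(1.45 − 0.95) = 0.0908/0.5000 = 0.1816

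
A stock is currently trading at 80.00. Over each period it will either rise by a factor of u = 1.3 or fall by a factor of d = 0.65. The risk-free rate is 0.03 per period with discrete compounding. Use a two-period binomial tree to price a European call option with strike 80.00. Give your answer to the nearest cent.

Risk-neutral probability p = (1 + 0.03 − 0.65)/(1.3 − 0.65) = 0.3800/0.6500 = 0.5846
Terminal stock prices: S_uu = 135.2, S_ud = 67.6, S_dd = 33.8
Terminal payoffs (S − K): max(55.2, 0) = 55.2, max(-12.4, 0) = 0, max(-46.2, 0) = 0
Node u (S = 104): V_u = 1/1.03·[0.5846·55.2000 + 0.4154·0.0000] = 31.3308
Node d (S = 52): V_d = 1/1.03·[0.5846·0.0000 + 0.4154·0.0000] = 0.0000
Node 0 (S = 80): V_0 = 1/1.03·[0.5846·31.3308 + 0.4154·0.0000] = 17.7830

17.78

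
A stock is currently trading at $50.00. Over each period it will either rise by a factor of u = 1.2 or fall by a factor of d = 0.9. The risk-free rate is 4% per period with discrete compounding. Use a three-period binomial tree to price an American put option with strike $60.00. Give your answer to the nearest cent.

Risk-neutral probability p = (1 + 0.04 − 0.9)/(1.2 − 0.9) = 0.1400/0.3000 = 0.4667
Terminal stock prices: S_uuu = 86.4, S_uud = 64.8, S_udd = 48.6, S_ddd = 36.45
Terminal payoffs (K − S): max(-26.4, 0) = 0, max(-4.8, 0) = 0, max(11.4, 0) = 11.4, max(23.55, 0) = 23.55
Node uu (S = 72): continuation = 1/1.04·[0.4667·0.0000 + 0.5333·0.0000] = 0.0000; exercise value = 0.0000 ≤ continuation, so V_uu = 0.0000
Node ud (S = 54): continuation = 1/1.04·[0.4667·0.0000 + 0.5333·11.4000] = 5.8462; exercise value = 6.0000 > continuation, so V_ud = 6.0000 (exercise)
Node dd (S = 40.5): continuation = 1/1.04·[0.4667·11.4000 + 0.5333·23.5500] = 17.1923; exercise value = 19.5000 > continuation, so V_dd = 19.5000 (exercise)
Node u (S = 60): continuation = 1/1.04·[0.4667·0.0000 + 0.5333·6.0000] = 3.0769; exercise value = 0.0000 ≤ continuation, so V_u = 3.0769
Node d (S = 45): continuation = 1/1.04·[0.4667·6.0000 + 0.5333·19.5000] = 12.6923; exercise value = 15.0000 > continuation, so V_d = 15.0000 (exercise)
Node 0 (S = 50): continuation = 1/1.04·[0.4667·3.0769 + 0.5333·15.0000] = 9.0730; exercise value = 10.0000 > continuation, so V_0 = 10.0000 (exercise)

$10.00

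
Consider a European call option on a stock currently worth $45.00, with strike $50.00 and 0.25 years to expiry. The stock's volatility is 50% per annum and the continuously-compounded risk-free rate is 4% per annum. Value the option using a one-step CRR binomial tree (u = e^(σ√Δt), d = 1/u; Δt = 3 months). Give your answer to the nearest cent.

$3.53

CRR parameters: u = e^(σ√Δt) = e^(0.5·√0.25) = 1.2840, d = 1/u = 0.7788
Per-period rate: rΔt = 0.04·0.25 = 0.01, so R = e^0.01 = 1.0101
Risk-neutral probability p = (e^0.01 − 0.7788)/(1.2840 − 0.7788) = 0.2312/0.5052 = 0.4577
Terminal stock prices: S_u = 57.78, S_d = 35.05
Terminal payoffs (S − K): max(7.781, 0) = 7.781, max(-14.95, 0) = 0
Node 0 (S = 45): V_0 = e^(−0.01)·[0.4577·7.7811 + 0.5423·0.0000] = 3.5261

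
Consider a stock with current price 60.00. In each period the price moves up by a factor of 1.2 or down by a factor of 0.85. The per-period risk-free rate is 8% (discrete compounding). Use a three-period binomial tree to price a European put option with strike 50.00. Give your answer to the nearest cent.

0.42

Risk-neutral probability p = (1 + 0.08 − 0.85)/(1.2 − 0.85) = 0.2300/0.3500 = 0.6571
Terminal stock prices: S_uuu = 103.7, S_uud = 73.44, S_udd = 52.02, S_ddd = 36.85
Terminal payoffs (K − S): max(-53.68, 0) = 0, max(-23.44, 0) = 0, max(-2.02, 0) = 0, max(13.15, 0) = 13.15
Node uu (S = 86.4): V_uu = 1/1.08·[0.6571·0.0000 + 0.3429·0.0000] = 0.0000
Node ud (S = 61.2): V_ud = 1/1.08·[0.6571·0.0000 + 0.3429·0.0000] = 0.0000
Node dd (S = 43.35): V_dd = 1/1.08·[0.6571·0.0000 + 0.3429·13.1525] = 4.1754
Node u (S = 72): V_u = 1/1.08·[0.6571·0.0000 + 0.3429·0.0000] = 0.0000
Node d (S = 51): V_d = 1/1.08·[0.6571·0.0000 + 0.3429·4.1754] = 1.3255
Node 0 (S = 60): V_0 = 1/1.08·[0.6571·0.0000 + 0.3429·1.3255] = 0.4208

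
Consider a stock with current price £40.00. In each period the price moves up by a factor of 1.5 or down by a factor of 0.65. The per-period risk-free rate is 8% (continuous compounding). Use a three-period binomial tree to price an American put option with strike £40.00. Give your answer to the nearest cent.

Risk-neutral probability p = (e^0.08 − 0.65)/(1.5 − 0.65) = 0.4333/0.8500 = 0.5097
Terminal stock prices: S_uuu = 135, S_uud = 58.5, S_udd = 25.35, S_ddd = 10.98
Terminal payoffs (K − S): max(-95, 0) = 0, max(-18.5, 0) = 0, max(14.65, 0) = 14.65, max(29.02, 0) = 29.02
Node uu (S = 90): continuation = e^(−0.08)·[0.5097·0.0000 + 0.4903·0.0000] = 0.0000; exercise value = 0.0000 ≤ continuation, so V_uu = 0.0000
Node ud (S = 39): continuation = e^(−0.08)·[0.5097·0.0000 + 0.4903·14.6500] = 6.6300; exercise value = 1.0000 ≤ continuation, so V_ud = 6.6300
Node dd (S = 16.9): continuation = e^(−0.08)·[0.5097·14.6500 + 0.4903·29.0150] = 20.0247; exercise value = 23.1000 > continuation, so V_dd = 23.1000 (exercise)
Node u (S = 60): continuation = e^(−0.08)·[0.5097·0.0000 + 0.4903·6.6300] = 3.0005; exercise value = 0.0000 ≤ continuation, so V_u = 3.0005
Node d (S = 26): continuation = e^(−0.08)·[0.5097·6.6300 + 0.4903·23.1000] = 13.5739; exercise value = 14.0000 > continuation, so V_d = 14.0000 (exercise)
Node 0 (S = 40): continuation = e^(−0.08)·[0.5097·3.0005 + 0.4903·14.0000] = 7.7477; exercise value = 0.0000 ≤ continuation, so V_0 = 7.7477

£7.75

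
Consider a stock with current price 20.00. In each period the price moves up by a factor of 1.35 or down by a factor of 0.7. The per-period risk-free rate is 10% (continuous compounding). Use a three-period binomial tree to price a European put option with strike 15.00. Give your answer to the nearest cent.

Risk-neutral probability p = (e^0.1 − 0.7)/(1.35 − 0.7) = 0.4052/0.6500 = 0.6233
Terminal stock prices: S_uuu = 49.21, S_uud = 25.52, S_udd = 13.23, S_ddd = 6.86
Terminal payoffs (K − S): max(-34.21, 0) = 0, max(-10.52, 0) = 0, max(1.77, 0) = 1.77, max(8.14, 0) = 8.14
Node uu (S = 36.45): V_uu = e^(−0.1)·[0.6233·0.0000 + 0.3767·0.0000] = 0.0000
Node ud (S = 18.9): V_ud = e^(−0.1)·[0.6233·0.0000 + 0.3767·1.7700] = 0.6032
Node dd (S = 9.8): V_dd = e^(−0.1)·[0.6233·1.7700 + 0.3767·8.1400] = 3.7726
Node u (S = 27): V_u = e^(−0.1)·[0.6233·0.0000 + 0.3767·0.6032] = 0.2056
Node d (S = 14): V_d = e^(−0.1)·[0.6233·0.6032 + 0.3767·3.7726] = 1.6260
Node 0 (S = 20): V_0 = e^(−0.1)·[0.6233·0.2056 + 0.3767·1.6260] = 0.6701

0.67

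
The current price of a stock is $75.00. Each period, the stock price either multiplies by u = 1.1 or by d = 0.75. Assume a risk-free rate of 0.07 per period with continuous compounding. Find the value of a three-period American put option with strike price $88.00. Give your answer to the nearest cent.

$13.00

Risk-neutral probability p = (e^0.07 − 0.75)/(1.1 − 0.75) = 0.3225/0.3500 = 0.9215
Terminal stock prices: S_uuu = 99.83, S_uud = 68.06, S_udd = 46.41, S_ddd = 31.64
Terminal payoffs (K − S): max(-11.83, 0) = 0, max(19.94, 0) = 19.94, max(41.59, 0) = 41.59, max(56.36, 0) = 56.36
Node uu (S = 90.75): continuation = e^(−0.07)·[0.9215·0.0000 + 0.0785·19.9375] = 1.4602; exercise value = 0.0000 ≤ continuation, so V_uu = 1.4602
Node ud (S = 61.88): continuation = e^(−0.07)·[0.9215·19.9375 + 0.0785·41.5938] = 20.1757; exercise value = 26.1250 > continuation, so V_ud = 26.1250 (exercise)
Node dd (S = 42.19): continuation = e^(−0.07)·[0.9215·41.5938 + 0.0785·56.3594] = 39.8632; exercise value = 45.8125 > continuation, so V_dd = 45.8125 (exercise)
Node u (S = 82.5): continuation = e^(−0.07)·[0.9215·1.4602 + 0.0785·26.1250] = 3.1679; exercise value = 5.5000 > continuation, so V_u = 5.5000 (exercise)
Node d (S = 56.25): continuation = e^(−0.07)·[0.9215·26.1250 + 0.0785·45.8125] = 25.8007; exercise value = 31.7500 > continuation, so V_d = 31.7500 (exercise)
Node 0 (S = 75): continuation = e^(−0.07)·[0.9215·5.5000 + 0.0785·31.7500] = 7.0507; exercise value = 13.0000 > continuation, so V_0 = 13.0000 (exercise)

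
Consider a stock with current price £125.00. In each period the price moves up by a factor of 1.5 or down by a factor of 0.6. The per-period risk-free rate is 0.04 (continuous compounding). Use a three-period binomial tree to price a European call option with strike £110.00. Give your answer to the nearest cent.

£51.63

Risk-neutral probability p = (e^0.04 − 0.6)/(1.5 − 0.6) = 0.4408/0.9000 = 0.4898
Terminal stock prices: S_uuu = 421.9, S_uud = 168.8, S_udd = 67.5, S_ddd = 27
Terminal payoffs (S − K): max(311.9, 0) = 311.9, max(58.75, 0) = 58.75, max(-42.5, 0) = 0, max(-83, 0) = 0
Node uu (S = 281.2): V_uu = e^(−0.04)·[0.4898·311.8750 + 0.5102·58.7500] = 175.5632
Node ud (S = 112.5): V_ud = e^(−0.04)·[0.4898·58.7500 + 0.5102·0.0000] = 27.6469
Node dd (S = 45): V_dd = e^(−0.04)·[0.4898·0.0000 + 0.5102·0.0000] = 0.0000
Node u (S = 187.5): V_u = e^(−0.04)·[0.4898·175.5632 + 0.5102·27.6469] = 96.1700
Node d (S = 75): V_d = e^(−0.04)·[0.4898·27.6469 + 0.5102·0.0000] = 13.0102
Node 0 (S = 125): V_0 = e^(−0.04)·[0.4898·96.1700 + 0.5102·13.0102] = 51.6338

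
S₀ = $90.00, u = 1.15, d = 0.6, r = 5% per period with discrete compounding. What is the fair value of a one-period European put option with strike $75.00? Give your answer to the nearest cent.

$3.64

Risk-neutral probability p = (1 + 0.05 − 0.6)/(1.15 − 0.6) = 0.4500/0.5500 = 0.8182
Terminal stock prices: S_u = 103.5, S_d = 54
Terminal payoffs (K − S): max(-28.5, 0) = 0, max(21, 0) = 21
Node 0 (S = 90): V_0 = 1/1.05·[0.8182·0.0000 + 0.1818·21.0000] = 3.6364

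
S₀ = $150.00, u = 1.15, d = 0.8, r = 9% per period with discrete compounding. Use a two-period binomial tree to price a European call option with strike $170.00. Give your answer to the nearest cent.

$16.40

Risk-neutral probability p = (1 + 0.09 − 0.8)/(1.15 − 0.8) = 0.2900/0.3500 = 0.8286
Terminal stock prices: S_uu = 198.4, S_ud = 138, S_dd = 96
Terminal payoffs (S − K): max(28.37, 0) = 28.37, max(-32, 0) = 0, max(-74, 0) = 0
Node u (S = 172.5): V_u = 1/1.09·[0.8286·28.3750 + 0.1714·0.0000] = 21.5695
Node d (S = 120): V_d = 1/1.09·[0.8286·0.0000 + 0.1714·0.0000] = 0.0000
Node 0 (S = 150): V_0 = 1/1.09·[0.8286·21.5695 + 0.1714·0.0000] = 16.3962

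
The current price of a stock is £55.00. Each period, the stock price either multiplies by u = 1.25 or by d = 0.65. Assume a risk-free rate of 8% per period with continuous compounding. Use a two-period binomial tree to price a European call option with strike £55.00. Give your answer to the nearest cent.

£13.75

Risk-neutral probability p = (e^0.08 − 0.65)/(1.25 − 0.65) = 0.4333/0.6000 = 0.7221
Terminal stock prices: S_uu = 85.94, S_ud = 44.69, S_dd = 23.24
Terminal payoffs (S − K): max(30.94, 0) = 30.94, max(-10.31, 0) = 0, max(-31.76, 0) = 0
Node u (S = 68.75): V_u = e^(−0.08)·[0.7221·30.9375 + 0.2779·0.0000] = 20.6237
Node d (S = 35.75): V_d = e^(−0.08)·[0.7221·0.0000 + 0.2779·0.0000] = 0.0000
Node 0 (S = 55): V_0 = e^(−0.08)·[0.7221·20.6237 + 0.2779·0.0000] = 13.7482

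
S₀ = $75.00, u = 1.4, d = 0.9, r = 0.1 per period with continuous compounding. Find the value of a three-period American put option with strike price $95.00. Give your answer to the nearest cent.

$20.00

Risk-neutral probability p = (e^0.1 − 0.9)/(1.4 − 0.9) = 0.2052/0.5000 = 0.4103
Terminal stock prices: S_uuu = 205.8, S_uud = 132.3, S_udd = 85.05, S_ddd = 54.68
Terminal payoffs (K − S): max(-110.8, 0) = 0, max(-37.3, 0) = 0, max(9.95, 0) = 9.95, max(40.32, 0) = 40.32
Node uu (S = 147): continuation = e^(−0.1)·[0.4103·0.0000 + 0.5897·0.0000] = 0.0000; exercise value = 0.0000 ≤ continuation, so V_uu = 0.0000
Node ud (S = 94.5): continuation = e^(−0.1)·[0.4103·0.0000 + 0.5897·9.9500] = 5.3088; exercise value = 0.5000 ≤ continuation, so V_ud = 5.3088
Node dd (S = 60.75): continuation = e^(−0.1)·[0.4103·9.9500 + 0.5897·40.3250] = 25.2096; exercise value = 34.2500 > continuation, so V_dd = 34.2500 (exercise)
Node u (S = 105): continuation = e^(−0.1)·[0.4103·0.0000 + 0.5897·5.3088] = 2.8325; exercise value = 0.0000 ≤ continuation, so V_u = 2.8325
Node d (S = 67.5): continuation = e^(−0.1)·[0.4103·5.3088 + 0.5897·34.2500] = 20.2450; exercise value = 27.5000 > continuation, so V_d = 27.5000 (exercise)
Node 0 (S = 75): continuation = e^(−0.1)·[0.4103·2.8325 + 0.5897·27.5000] = 15.7242; exercise value = 20.0000 > continuation, so V_0 = 20.0000 (exercise)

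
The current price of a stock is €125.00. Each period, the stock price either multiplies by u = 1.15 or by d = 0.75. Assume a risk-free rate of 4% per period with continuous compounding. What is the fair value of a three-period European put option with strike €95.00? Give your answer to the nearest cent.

Risk-neutral probability p = (e^0.04 − 0.75)/(1.15 − 0.75) = 0.2908/0.4000 = 0.7270
Terminal stock prices: S_uuu = 190.1, S_uud = 124, S_udd = 80.86, S_ddd = 52.73
Terminal payoffs (K − S): max(-95.11, 0) = 0, max(-28.98, 0) = 0, max(14.14, 0) = 14.14, max(42.27, 0) = 42.27
Node uu (S = 165.3): V_uu = e^(−0.04)·[0.7270·0.0000 + 0.2730·0.0000] = 0.0000
Node ud (S = 107.8): V_ud = e^(−0.04)·[0.7270·0.0000 + 0.2730·14.1406] = 3.7087
Node dd (S = 70.31): V_dd = e^(−0.04)·[0.7270·14.1406 + 0.2730·42.2656] = 20.9625
Node u (S = 143.8): V_u = e^(−0.04)·[0.7270·0.0000 + 0.2730·3.7087] = 0.9727
Node d (S = 93.75): V_d = e^(−0.04)·[0.7270·3.7087 + 0.2730·20.9625] = 8.0884
Node 0 (S = 125): V_0 = e^(−0.04)·[0.7270·0.9727 + 0.2730·8.0884] = 2.8008

€2.80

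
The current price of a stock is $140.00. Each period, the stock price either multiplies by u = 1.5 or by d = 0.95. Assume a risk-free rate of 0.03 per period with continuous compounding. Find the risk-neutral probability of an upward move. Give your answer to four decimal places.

p = 0.1463

Risk-neutral probability p = (e^0.03 − 0.95)/(1.5 − 0.95) = 0.0805/0.5500 = 0.1463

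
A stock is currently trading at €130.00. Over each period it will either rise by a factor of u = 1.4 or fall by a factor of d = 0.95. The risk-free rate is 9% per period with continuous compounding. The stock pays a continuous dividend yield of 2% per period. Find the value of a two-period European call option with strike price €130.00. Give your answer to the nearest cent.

Per-period risk-free factor R = e^0.09 = 1.0942; dividend-adjusted growth = e^(0.09−0.02) = 1.0725.
Risk-neutral probability p = (1.0725 − 0.95)/(1.4 − 0.95) = 0.1225/0.4500 = 0.2722
Terminal stock prices: S_uu = 254.8, S_ud = 172.9, S_dd = 117.3
Terminal payoffs (S − K): max(124.8, 0) = 124.8, max(42.9, 0) = 42.9, max(-12.67, 0) = 0
Node u (S = 182): V_u = e^(−0.09)·[0.2722·124.8000 + 0.7278·42.9000] = 59.5851
Node d (S = 123.5): V_d = e^(−0.09)·[0.2722·42.9000 + 0.7278·0.0000] = 10.6739
Node 0 (S = 130): V_0 = e^(−0.09)·[0.2722·59.5851 + 0.7278·10.6739] = 21.9248

€21.92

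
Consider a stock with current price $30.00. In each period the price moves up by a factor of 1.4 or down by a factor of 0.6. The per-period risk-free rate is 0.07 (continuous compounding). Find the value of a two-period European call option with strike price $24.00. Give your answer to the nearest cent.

$11.06

Risk-neutral probability p = (e^0.07 − 0.6)/(1.4 − 0.6) = 0.4725/0.8000 = 0.5906
Terminal stock prices: S_uu = 58.8, S_ud = 25.2, S_dd = 10.8
Terminal payoffs (S − K): max(34.8, 0) = 34.8, max(1.2, 0) = 1.2, max(-13.2, 0) = 0
Node u (S = 42): V_u = e^(−0.07)·[0.5906·34.8000 + 0.4094·1.2000] = 19.6225
Node d (S = 18): V_d = e^(−0.07)·[0.5906·1.2000 + 0.4094·0.0000] = 0.6608
Node 0 (S = 30): V_0 = e^(−0.07)·[0.5906·19.6225 + 0.4094·0.6608] = 11.0585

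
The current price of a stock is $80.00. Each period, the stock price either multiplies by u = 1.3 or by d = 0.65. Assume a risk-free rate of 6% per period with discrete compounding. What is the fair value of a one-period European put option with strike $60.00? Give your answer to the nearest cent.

Risk-neutral probability p = (1 + 0.06 − 0.65)/(1.3 − 0.65) = 0.4100/0.6500 = 0.6308
Terminal stock prices: S_u = 104, S_d = 52
Terminal payoffs (K − S): max(-44, 0) = 0, max(8, 0) = 8
Node 0 (S = 80): V_0 = 1/1.06·[0.6308·0.0000 + 0.3692·8.0000] = 2.7866

$2.79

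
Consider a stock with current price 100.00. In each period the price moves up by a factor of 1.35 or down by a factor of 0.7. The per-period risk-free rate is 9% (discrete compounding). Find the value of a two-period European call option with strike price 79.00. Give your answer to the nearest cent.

Risk-neutral probability p = (1 + 0.09 − 0.7)/(1.35 − 0.7) = 0.3900/0.6500 = 0.6000
Terminal stock prices: S_uu = 182.3, S_ud = 94.5, S_dd = 49
Terminal payoffs (S − K): max(103.3, 0) = 103.3, max(15.5, 0) = 15.5, max(-30, 0) = 0
Node u (S = 135): V_u = 1/1.09·[0.6000·103.2500 + 0.4000·15.5000] = 62.5229
Node d (S = 70): V_d = 1/1.09·[0.6000·15.5000 + 0.4000·0.0000] = 8.5321
Node 0 (S = 100): V_0 = 1/1.09·[0.6000·62.5229 + 0.4000·8.5321] = 37.5473

37.55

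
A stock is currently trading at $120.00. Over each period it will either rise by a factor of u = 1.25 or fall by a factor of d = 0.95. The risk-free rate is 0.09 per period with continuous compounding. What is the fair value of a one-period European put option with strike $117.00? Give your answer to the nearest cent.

Risk-neutral probability p = (e^0.09 − 0.95)/(1.25 − 0.95) = 0.1442/0.3000 = 0.4806
Terminal stock prices: S_u = 150, S_d = 114
Terminal payoffs (K − S): max(-33, 0) = 0, max(3, 0) = 3
Node 0 (S = 120): V_0 = e^(−0.09)·[0.4806·0.0000 + 0.5194·3.0000] = 1.4241

$1.42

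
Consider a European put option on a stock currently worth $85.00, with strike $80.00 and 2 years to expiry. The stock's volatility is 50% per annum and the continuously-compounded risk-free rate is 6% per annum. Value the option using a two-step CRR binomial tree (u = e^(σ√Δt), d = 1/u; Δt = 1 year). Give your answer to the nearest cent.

CRR parameters: u = e^(σ√Δt) = e^(0.5·√1) = 1.6487, d = 1/u = 0.6065
Per-period rate: rΔt = 0.06·1 = 0.06, so R = e^0.06 = 1.0618
Risk-neutral probability p = (e^0.06 − 0.6065)/(1.6487 − 0.6065) = 0.4553/1.0422 = 0.4369
Terminal stock prices: S_uu = 231.1, S_ud = 85, S_dd = 31.27
Terminal payoffs (K − S): max(-151.1, 0) = 0, max(-5, 0) = 0, max(48.73, 0) = 48.73
Node u (S = 140.1): V_u = e^(−0.06)·[0.4369·0.0000 + 0.5631·0.0000] = 0.0000
Node d (S = 51.56): V_d = e^(−0.06)·[0.4369·0.0000 + 0.5631·48.7302] = 25.8432
Node 0 (S = 85): V_0 = e^(−0.06)·[0.4369·0.0000 + 0.5631·25.8432] = 13.7055

$13.71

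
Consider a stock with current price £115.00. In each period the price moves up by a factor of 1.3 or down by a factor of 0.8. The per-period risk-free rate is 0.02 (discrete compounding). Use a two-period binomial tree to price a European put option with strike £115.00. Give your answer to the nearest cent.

Risk-neutral probability p = (1 + 0.02 − 0.8)/(1.3 − 0.8) = 0.2200/0.5000 = 0.4400
Terminal stock prices: S_uu = 194.4, S_ud = 119.6, S_dd = 73.6
Terminal payoffs (K − S): max(-79.35, 0) = 0, max(-4.6, 0) = 0, max(41.4, 0) = 41.4
Node u (S = 149.5): V_u = 1/1.02·[0.4400·0.0000 + 0.5600·0.0000] = 0.0000
Node d (S = 92): V_d = 1/1.02·[0.4400·0.0000 + 0.5600·41.4000] = 22.7294
Node 0 (S = 115): V_0 = 1/1.02·[0.4400·0.0000 + 0.5600·22.7294] = 12.4789

£12.48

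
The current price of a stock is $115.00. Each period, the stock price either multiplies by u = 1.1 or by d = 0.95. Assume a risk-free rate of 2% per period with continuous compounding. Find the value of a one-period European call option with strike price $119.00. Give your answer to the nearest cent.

$3.44

Risk-neutral probability p = (e^0.02 − 0.95)/(1.1 − 0.95) = 0.0702/0.1500 = 0.4680
Terminal stock prices: S_u = 126.5, S_d = 109.2
Terminal payoffs (S − K): max(7.5, 0) = 7.5, max(-9.75, 0) = 0
Node 0 (S = 115): V_0 = e^(−0.02)·[0.4680·7.5000 + 0.5320·0.0000] = 3.4406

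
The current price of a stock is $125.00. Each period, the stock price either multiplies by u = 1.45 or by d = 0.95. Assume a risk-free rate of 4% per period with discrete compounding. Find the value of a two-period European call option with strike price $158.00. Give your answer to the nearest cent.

$7.01

Risk-neutral probability p = (1 + 0.04 − 0.95)/(1.45 − 0.95) = 0.0900/0.5000 = 0.1800
Terminal stock prices: S_uu = 262.8, S_ud = 172.2, S_dd = 112.8
Terminal payoffs (S − K): max(104.8, 0) = 104.8, max(14.19, 0) = 14.19, max(-45.19, 0) = 0
Node u (S = 181.2): V_u = 1/1.04·[0.1800·104.8125 + 0.8200·14.1875] = 29.3269
Node d (S = 118.8): V_d = 1/1.04·[0.1800·14.1875 + 0.8200·0.0000] = 2.4555
Node 0 (S = 125): V_0 = 1/1.04·[0.1800·29.3269 + 0.8200·2.4555] = 7.0119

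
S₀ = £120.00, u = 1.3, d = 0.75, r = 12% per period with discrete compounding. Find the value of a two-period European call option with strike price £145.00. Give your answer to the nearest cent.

Risk-neutral probability p = (1 + 0.12 − 0.75)/(1.3 − 0.75) = 0.3700/0.5500 = 0.6727
Terminal stock prices: S_uu = 202.8, S_ud = 117, S_dd = 67.5
Terminal payoffs (S − K): max(57.8, 0) = 57.8, max(-28, 0) = 0, max(-77.5, 0) = 0
Node u (S = 156): V_u = 1/1.12·[0.6727·57.8000 + 0.3273·0.0000] = 34.7175
Node d (S = 90): V_d = 1/1.12·[0.6727·0.0000 + 0.3273·0.0000] = 0.0000
Node 0 (S = 120): V_0 = 1/1.12·[0.6727·34.7175 + 0.3273·0.0000] = 20.8531

£20.85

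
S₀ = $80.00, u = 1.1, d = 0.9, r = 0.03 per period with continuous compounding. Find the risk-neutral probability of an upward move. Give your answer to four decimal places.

p = 0.6523

Risk-neutral probability p = (e^0.03 − 0.9)/(1.1 − 0.9) = 0.1305/0.2000 = 0.6523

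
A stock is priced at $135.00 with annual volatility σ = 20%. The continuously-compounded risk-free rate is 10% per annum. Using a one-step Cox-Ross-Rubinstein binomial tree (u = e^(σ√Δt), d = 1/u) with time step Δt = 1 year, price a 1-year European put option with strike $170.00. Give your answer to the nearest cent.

$18.82

CRR parameters: u = e^(σ√Δt) = e^(0.2·√1) = 1.2214, d = 1/u = 0.8187
Per-period rate: rΔt = 0.1·1 = 0.1, so R = e^0.1 = 1.1052
Risk-neutral probability p = (e^0.1 − 0.8187)/(1.2214 − 0.8187) = 0.2864/0.4027 = 0.7113
Terminal stock prices: S_u = 164.9, S_d = 110.5
Terminal payoffs (K − S): max(5.111, 0) = 5.111, max(59.47, 0) = 59.47
Node 0 (S = 135): V_0 = e^(−0.1)·[0.7113·5.1106 + 0.2887·59.4713] = 18.8224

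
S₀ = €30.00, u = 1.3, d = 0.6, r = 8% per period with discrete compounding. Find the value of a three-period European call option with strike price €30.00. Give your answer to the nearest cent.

€9.34

Risk-neutral probability p = (1 + 0.08 − 0.6)/(1.3 − 0.6) = 0.4800/0.7000 = 0.6857
Terminal stock prices: S_uuu = 65.91, S_uud = 30.42, S_udd = 14.04, S_ddd = 6.48
Terminal payoffs (S − K): max(35.91, 0) = 35.91, max(0.42, 0) = 0.42, max(-15.96, 0) = 0, max(-23.52, 0) = 0
Node uu (S = 50.7): V_uu = 1/1.08·[0.6857·35.9100 + 0.3143·0.4200] = 22.9222
Node ud (S = 23.4): V_ud = 1/1.08·[0.6857·0.4200 + 0.3143·0.0000] = 0.2667
Node dd (S = 10.8): V_dd = 1/1.08·[0.6857·0.0000 + 0.3143·0.0000] = 0.0000
Node u (S = 39): V_u = 1/1.08·[0.6857·22.9222 + 0.3143·0.2667] = 14.6314
Node d (S = 18): V_d = 1/1.08·[0.6857·0.2667 + 0.3143·0.0000] = 0.1693
Node 0 (S = 30): V_0 = 1/1.08·[0.6857·14.6314 + 0.3143·0.1693] = 9.3390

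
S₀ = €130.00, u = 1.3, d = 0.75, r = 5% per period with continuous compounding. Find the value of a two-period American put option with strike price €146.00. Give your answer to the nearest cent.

Risk-neutral probability p = (e^0.05 − 0.75)/(1.3 − 0.75) = 0.3013/0.5500 = 0.5478
Terminal stock prices: S_uu = 219.7, S_ud = 126.8, S_dd = 73.12
Terminal payoffs (K − S): max(-73.7, 0) = 0, max(19.25, 0) = 19.25, max(72.88, 0) = 72.88
Node u (S = 169): continuation = e^(−0.05)·[0.5478·0.0000 + 0.4522·19.2500] = 8.2809; exercise value = 0.0000 ≤ continuation, so V_u = 8.2809
Node d (S = 97.5): continuation = e^(−0.05)·[0.5478·19.2500 + 0.4522·72.8750] = 41.3795; exercise value = 48.5000 > continuation, so V_d = 48.5000 (exercise)
Node 0 (S = 130): continuation = e^(−0.05)·[0.5478·8.2809 + 0.4522·48.5000] = 25.1785; exercise value = 16.0000 ≤ continuation, so V_0 = 25.1785

€25.18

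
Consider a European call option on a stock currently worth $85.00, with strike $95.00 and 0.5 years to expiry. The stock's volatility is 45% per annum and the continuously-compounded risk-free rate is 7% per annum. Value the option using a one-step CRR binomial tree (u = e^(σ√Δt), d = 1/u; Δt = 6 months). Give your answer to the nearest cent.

CRR parameters: u = e^(σ√Δt) = e^(0.45·√0.5) = 1.3746, d = 1/u = 0.7275
Per-period rate: rΔt = 0.07·0.5 = 0.035, so R = e^0.035 = 1.0356
Risk-neutral probability p = (e^0.035 − 0.7275)/(1.3746 − 0.7275) = 0.3082/0.6472 = 0.4762
Terminal stock prices: S_u = 116.8, S_d = 61.83
Terminal payoffs (S − K): max(21.85, 0) = 21.85, max(-33.17, 0) = 0
Node 0 (S = 85): V_0 = e^(−0.035)·[0.4762·21.8451 + 0.5238·0.0000] = 10.0438

$10.04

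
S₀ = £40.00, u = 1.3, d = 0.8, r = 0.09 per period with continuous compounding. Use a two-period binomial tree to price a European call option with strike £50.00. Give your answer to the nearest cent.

£5.09

Risk-neutral probability p = (e^0.09 − 0.8)/(1.3 − 0.8) = 0.2942/0.5000 = 0.5883
Terminal stock prices: S_uu = 67.6, S_ud = 41.6, S_dd = 25.6
Terminal payoffs (S − K): max(17.6, 0) = 17.6, max(-8.4, 0) = 0, max(-24.4, 0) = 0
Node u (S = 52): V_u = e^(−0.09)·[0.5883·17.6000 + 0.4117·0.0000] = 9.4637
Node d (S = 32): V_d = e^(−0.09)·[0.5883·0.0000 + 0.4117·0.0000] = 0.0000
Node 0 (S = 40): V_0 = e^(−0.09)·[0.5883·9.4637 + 0.4117·0.0000] = 5.0887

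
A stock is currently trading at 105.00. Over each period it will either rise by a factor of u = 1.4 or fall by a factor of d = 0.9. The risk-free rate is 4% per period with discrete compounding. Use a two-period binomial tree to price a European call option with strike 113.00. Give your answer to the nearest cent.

13.92

Risk-neutral probability p = (1 + 0.04 − 0.9)/(1.4 − 0.9) = 0.1400/0.5000 = 0.2800
Terminal stock prices: S_uu = 205.8, S_ud = 132.3, S_dd = 85.05
Terminal payoffs (S − K): max(92.8, 0) = 92.8, max(19.3, 0) = 19.3, max(-27.95, 0) = 0
Node u (S = 147): V_u = 1/1.04·[0.2800·92.8000 + 0.7200·19.3000] = 38.3462
Node d (S = 94.5): V_d = 1/1.04·[0.2800·19.3000 + 0.7200·0.0000] = 5.1962
Node 0 (S = 105): V_0 = 1/1.04·[0.2800·38.3462 + 0.7200·5.1962] = 13.9213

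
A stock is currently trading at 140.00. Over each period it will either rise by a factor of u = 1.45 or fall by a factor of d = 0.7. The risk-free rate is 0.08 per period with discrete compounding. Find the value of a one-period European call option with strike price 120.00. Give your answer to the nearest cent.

Risk-neutral probability p = (1 + 0.08 − 0.7)/(1.45 − 0.7) = 0.3800/0.7500 = 0.5067
Terminal stock prices: S_u = 203, S_d = 98
Terminal payoffs (S − K): max(83, 0) = 83, max(-22, 0) = 0
Node 0 (S = 140): V_0 = 1/1.08·[0.5067·83.0000 + 0.4933·0.0000] = 38.9383

38.94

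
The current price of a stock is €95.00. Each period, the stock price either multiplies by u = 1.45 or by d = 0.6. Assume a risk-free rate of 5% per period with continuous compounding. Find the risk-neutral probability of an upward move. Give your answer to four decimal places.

Risk-neutral probability p = (e^0.05 − 0.6)/(1.45 − 0.6) = 0.4513/0.8500 = 0.5309

p = 0.5309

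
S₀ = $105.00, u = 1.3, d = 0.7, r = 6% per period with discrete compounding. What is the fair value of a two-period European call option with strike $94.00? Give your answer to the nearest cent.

$27.40

Risk-neutral probability p = (1 + 0.06 − 0.7)/(1.3 − 0.7) = 0.3600/0.6000 = 0.6000
Terminal stock prices: S_uu = 177.5, S_ud = 95.55, S_dd = 51.45
Terminal payoffs (S − K): max(83.45, 0) = 83.45, max(1.55, 0) = 1.55, max(-42.55, 0) = 0
Node u (S = 136.5): V_u = 1/1.06·[0.6000·83.4500 + 0.4000·1.5500] = 47.8208
Node d (S = 73.5): V_d = 1/1.06·[0.6000·1.5500 + 0.4000·0.0000] = 0.8774
Node 0 (S = 105): V_0 = 1/1.06·[0.6000·47.8208 + 0.4000·0.8774] = 27.3994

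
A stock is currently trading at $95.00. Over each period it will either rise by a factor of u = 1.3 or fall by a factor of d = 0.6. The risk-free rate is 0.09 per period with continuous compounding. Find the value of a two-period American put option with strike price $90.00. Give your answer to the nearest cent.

$11.62

Risk-neutral probability p = (e^0.09 − 0.6)/(1.3 − 0.6) = 0.4942/0.7000 = 0.7060
Terminal stock prices: S_uu = 160.6, S_ud = 74.1, S_dd = 34.2
Terminal payoffs (K − S): max(-70.55, 0) = 0, max(15.9, 0) = 15.9, max(55.8, 0) = 55.8
Node u (S = 123.5): continuation = e^(−0.09)·[0.7060·0.0000 + 0.2940·15.9000] = 4.2728; exercise value = 0.0000 ≤ continuation, so V_u = 4.2728
Node d (S = 57): continuation = e^(−0.09)·[0.7060·15.9000 + 0.2940·55.8000] = 25.2538; exercise value = 33.0000 > continuation, so V_d = 33.0000 (exercise)
Node 0 (S = 95): continuation = e^(−0.09)·[0.7060·4.2728 + 0.2940·33.0000] = 11.6249; exercise value = 0.0000 ≤ continuation, so V_0 = 11.6249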